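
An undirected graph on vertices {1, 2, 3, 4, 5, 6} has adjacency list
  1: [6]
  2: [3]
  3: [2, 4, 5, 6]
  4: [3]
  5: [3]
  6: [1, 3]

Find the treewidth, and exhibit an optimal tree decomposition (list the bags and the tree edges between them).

Treewidth 1.
One optimal decomposition is:
Bags: B1 = {3, 5}  B2 = {3, 6}  B3 = {1, 6}  B4 = {3, 4}  B5 = {2, 3}
Tree: B1–B2, B2–B3, B1–B4, B1–B5

The largest bag has 2 vertices, giving width 1; this decomposition certifies tw(G) ≤ 1. Since G has at least one edge (e.g. 5–3), it is not an edgeless graph, so tw(G) ≥ 1. Combining the bounds, tw(G) = 1.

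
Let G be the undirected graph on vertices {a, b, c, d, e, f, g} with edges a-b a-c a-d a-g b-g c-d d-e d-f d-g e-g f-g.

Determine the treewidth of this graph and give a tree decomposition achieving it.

Every bag has size at most 3, so the width is 3 − 1 = 2 and tw(G) ≤ 2. On the other hand G contains the 3-clique {d, e, g}. A clique must lie in a single bag of any decomposition, so no decomposition can have width below 2. The upper and lower bounds meet at 2, so that is the treewidth.

Treewidth 2.
One such decomposition:
Bags: B1 = {a, c, d}  B2 = {a, d, g}  B3 = {d, f, g}  B4 = {d, e, g}  B5 = {a, b, g}
Tree: B1–B2, B2–B3, B2–B4, B2–B5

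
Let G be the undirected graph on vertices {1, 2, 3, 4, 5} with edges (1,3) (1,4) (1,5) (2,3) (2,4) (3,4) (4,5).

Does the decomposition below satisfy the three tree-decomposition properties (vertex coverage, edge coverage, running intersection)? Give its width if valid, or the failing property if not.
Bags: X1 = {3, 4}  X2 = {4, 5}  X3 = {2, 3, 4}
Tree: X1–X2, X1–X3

A tree decomposition must satisfy three properties: every vertex lies in some bag; for every edge, both endpoints lie together in some bag; and for every vertex, the bags containing it form a connected subtree. Here vertex 1 appears in no bag, so the decomposition is invalid.

No — vertex 1 appears in no bag.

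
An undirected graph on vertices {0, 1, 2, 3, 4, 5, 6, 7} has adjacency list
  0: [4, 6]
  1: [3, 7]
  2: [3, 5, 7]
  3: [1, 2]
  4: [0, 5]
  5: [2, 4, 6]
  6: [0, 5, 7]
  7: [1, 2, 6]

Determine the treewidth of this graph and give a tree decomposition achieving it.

Treewidth 2.
One optimal decomposition is:
Bags: B1 = {0, 4, 6}  B2 = {4, 5, 6}  B3 = {5, 6, 7}  B4 = {2, 5, 7}  B5 = {1, 2, 7}  B6 = {1, 2, 3}
Tree: B1–B2, B2–B3, B3–B4, B4–B5, B5–B6

Each bag holds 3 vertices, so the decomposition has width 2, which upper-bounds the treewidth. The edges 0–4–5–6–0 form a cycle, so G is not a tree and its treewidth is at least 2. Therefore the treewidth is 2.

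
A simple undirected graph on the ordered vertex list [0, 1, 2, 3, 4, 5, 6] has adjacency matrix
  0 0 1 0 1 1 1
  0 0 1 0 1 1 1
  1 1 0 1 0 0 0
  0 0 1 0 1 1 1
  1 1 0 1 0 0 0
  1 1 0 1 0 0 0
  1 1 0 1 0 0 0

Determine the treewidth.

A width-3 tree decomposition is:
Bags: B1 = {0, 1, 3, 5}  B2 = {0, 1, 3, 4}  B3 = {0, 1, 3, 6}  B4 = {0, 1, 2, 3}
Tree: B1–B2, B2–B3, B3–B4
The largest bag has 4 vertices, giving width 3; this decomposition certifies tw(G) ≤ 3. For the lower bound: the 4 vertex sets {3,5}, {1,4}, {0}, {6} are disjoint, each induces a connected subgraph, and every pair is joined by at least one edge of G. Contracting each set to a single vertex therefore yields K_{4} as a minor, and since treewidth is minor-monotone, tw(G) ≥ tw(K_{4}) = 3. The upper and lower bounds meet at 3, so that is the treewidth.

3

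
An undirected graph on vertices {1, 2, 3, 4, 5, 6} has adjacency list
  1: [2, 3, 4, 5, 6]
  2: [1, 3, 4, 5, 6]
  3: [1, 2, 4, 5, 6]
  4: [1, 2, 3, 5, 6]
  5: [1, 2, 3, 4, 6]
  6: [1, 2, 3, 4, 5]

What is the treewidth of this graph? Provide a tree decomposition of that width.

With just one bag of size 6, the width is 6 − 1 = 5, so tw(G) ≤ 5. For the lower bound, the 6 vertices {1, 2, 3, 4, 5, 6} are pairwise adjacent, and any tree decomposition puts a clique entirely inside one bag — forcing width ≥ 5. The upper and lower bounds meet at 5, so that is the treewidth.

Treewidth 5.
One optimal decomposition is:
Bags: B1 = {1, 2, 3, 4, 5, 6}
Tree: (single bag)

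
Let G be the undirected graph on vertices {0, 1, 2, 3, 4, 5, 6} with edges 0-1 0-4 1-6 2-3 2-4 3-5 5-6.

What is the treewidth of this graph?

2

A width-2 tree decomposition is:
Bags: B1 = {2, 3, 5}  B2 = {2, 5, 6}  B3 = {1, 2, 6}  B4 = {0, 1, 2}  B5 = {0, 2, 4}
Tree: B1–B2, B2–B3, B3–B4, B4–B5
The largest bag has 3 vertices, giving width 2; this decomposition certifies tw(G) ≤ 2. For the lower bound, G contains the cycle 2–3–5–6–1–0–4–2, so G is not a forest; only forests have treewidth ≤ 1, hence tw(G) ≥ 2. Hence tw(G) = 2 exactly.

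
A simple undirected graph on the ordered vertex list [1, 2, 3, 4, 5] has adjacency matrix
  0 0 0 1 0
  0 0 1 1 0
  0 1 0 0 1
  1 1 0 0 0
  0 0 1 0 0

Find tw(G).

A width-1 tree decomposition is:
Bags: B1 = {3, 5}  B2 = {2, 3}  B3 = {2, 4}  B4 = {1, 4}
Tree: B1–B2, B2–B3, B3–B4
The largest bag has 2 vertices, giving width 1; this decomposition certifies tw(G) ≤ 1. Since G has at least one edge (e.g. 5–3), it is not an edgeless graph, so tw(G) ≥ 1. Hence tw(G) = 1 exactly.

1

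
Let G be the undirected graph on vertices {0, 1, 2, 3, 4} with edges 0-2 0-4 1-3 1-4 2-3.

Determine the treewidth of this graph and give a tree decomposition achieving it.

Treewidth 2.
One optimal decomposition is:
Bags: B1 = {0, 2, 4}  B2 = {1, 2, 4}  B3 = {1, 2, 3}
Tree: B1–B2, B2–B3

Every bag has size at most 3, so the width is 3 − 1 = 2 and tw(G) ≤ 2. Since 2–0–4–1–3–2 is a cycle in G, G is not acyclic. Forests are exactly the graphs of treewidth ≤ 1, so tw(G) ≥ 2. Therefore the treewidth is 2.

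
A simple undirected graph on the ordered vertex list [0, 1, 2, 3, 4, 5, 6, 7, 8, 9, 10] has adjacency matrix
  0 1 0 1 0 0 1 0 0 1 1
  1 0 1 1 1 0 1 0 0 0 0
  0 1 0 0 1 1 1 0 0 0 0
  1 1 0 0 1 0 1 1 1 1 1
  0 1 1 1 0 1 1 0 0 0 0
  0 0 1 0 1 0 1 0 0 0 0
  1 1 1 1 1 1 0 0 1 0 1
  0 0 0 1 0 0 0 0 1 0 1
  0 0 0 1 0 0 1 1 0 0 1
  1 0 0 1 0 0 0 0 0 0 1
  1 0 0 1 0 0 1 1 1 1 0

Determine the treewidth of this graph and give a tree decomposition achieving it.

The largest bag has 4 vertices, giving width 3; this decomposition certifies tw(G) ≤ 3. Conversely, {1, 2, 4, 6} is a clique of size 4, and the vertices of any clique must share a bag in every tree decomposition; so some bag has ≥ 4 vertices and tw(G) ≥ 3. Therefore the treewidth is 3.

Treewidth 3.
One optimal decomposition is:
Bags: B1 = {0, 1, 3, 6}  B2 = {0, 3, 6, 10}  B3 = {1, 3, 4, 6}  B4 = {3, 6, 8, 10}  B5 = {3, 7, 8, 10}  B6 = {1, 2, 4, 6}  B7 = {2, 4, 5, 6}  B8 = {0, 3, 9, 10}
Tree: B1–B2, B1–B3, B2–B4, B4–B5, B3–B6, B6–B7, B2–B8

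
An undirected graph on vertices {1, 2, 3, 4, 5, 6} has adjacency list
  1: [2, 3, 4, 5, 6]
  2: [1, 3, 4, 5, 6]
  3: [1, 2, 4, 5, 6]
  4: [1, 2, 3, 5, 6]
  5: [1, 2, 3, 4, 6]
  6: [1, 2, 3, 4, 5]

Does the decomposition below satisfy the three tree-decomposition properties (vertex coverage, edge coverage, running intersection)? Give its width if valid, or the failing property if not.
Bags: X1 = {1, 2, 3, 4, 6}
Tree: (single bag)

No — vertex 5 appears in no bag.

A tree decomposition must satisfy three properties: every vertex lies in some bag; for every edge, both endpoints lie together in some bag; and for every vertex, the bags containing it form a connected subtree. Here vertex 5 appears in no bag, so the decomposition is invalid.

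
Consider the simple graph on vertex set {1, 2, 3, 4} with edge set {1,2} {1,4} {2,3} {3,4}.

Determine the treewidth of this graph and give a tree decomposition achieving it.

Treewidth 2.
One such decomposition:
Bags: B1 = {1, 2, 4}  B2 = {2, 3, 4}
Tree: B1–B2

The largest bag has 3 vertices, giving width 2; this decomposition certifies tw(G) ≤ 2. Since 2–1–4–3–2 is a cycle in G, G is not acyclic. Forests are exactly the graphs of treewidth ≤ 1, so tw(G) ≥ 2. Therefore the treewidth is 2.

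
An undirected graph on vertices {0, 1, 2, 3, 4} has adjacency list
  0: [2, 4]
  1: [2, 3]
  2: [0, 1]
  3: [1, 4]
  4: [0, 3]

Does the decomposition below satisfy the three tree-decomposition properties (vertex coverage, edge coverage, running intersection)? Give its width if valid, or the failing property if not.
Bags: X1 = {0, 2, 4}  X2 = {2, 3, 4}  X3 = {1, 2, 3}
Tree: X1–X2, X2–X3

Yes; width 2.

Vertex coverage: the bags together contain {0, 1, 2, 3, 4}, the full vertex set. Edge coverage: each edge of G has both endpoints in at least one bag. Running intersection: for every vertex, the bags containing it form a connected subtree. All three properties hold, so this is a valid tree decomposition of width max|bag| − 1 = 2, and hence tw(G) ≤ 2.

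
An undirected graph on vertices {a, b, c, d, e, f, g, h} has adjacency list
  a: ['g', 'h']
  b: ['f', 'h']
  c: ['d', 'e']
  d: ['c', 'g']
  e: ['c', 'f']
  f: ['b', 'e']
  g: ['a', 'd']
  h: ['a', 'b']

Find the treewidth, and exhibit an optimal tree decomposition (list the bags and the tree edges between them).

Treewidth 2.
One such decomposition:
Bags: B1 = {a, b, h}  B2 = {a, b, f}  B3 = {a, e, f}  B4 = {a, c, e}  B5 = {a, c, d}  B6 = {a, d, g}
Tree: B1–B2, B2–B3, B3–B4, B4–B5, B5–B6

The largest bag has 3 vertices, giving width 2; this decomposition certifies tw(G) ≤ 2. The edges a–h–b–f–e–c–d–g–a form a cycle, so G is not a tree and its treewidth is at least 2. Combining the bounds, tw(G) = 2.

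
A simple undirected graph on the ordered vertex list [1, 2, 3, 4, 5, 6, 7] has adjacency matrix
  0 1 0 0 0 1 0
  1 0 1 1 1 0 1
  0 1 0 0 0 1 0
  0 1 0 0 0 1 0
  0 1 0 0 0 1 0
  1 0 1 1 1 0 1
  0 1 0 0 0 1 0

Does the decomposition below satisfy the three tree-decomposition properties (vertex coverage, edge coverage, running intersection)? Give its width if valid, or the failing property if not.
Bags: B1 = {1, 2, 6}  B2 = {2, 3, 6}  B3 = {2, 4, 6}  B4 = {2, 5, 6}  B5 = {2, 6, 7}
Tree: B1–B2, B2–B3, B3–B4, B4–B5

Yes; width 2.

Vertex coverage: the bags together contain {1, 2, 3, 4, 5, 6, 7}, the full vertex set. Edge coverage: each edge of G has both endpoints in at least one bag. Running intersection: for every vertex, the bags containing it form a connected subtree. All three properties hold, so this is a valid tree decomposition of width max|bag| − 1 = 2, and hence tw(G) ≤ 2.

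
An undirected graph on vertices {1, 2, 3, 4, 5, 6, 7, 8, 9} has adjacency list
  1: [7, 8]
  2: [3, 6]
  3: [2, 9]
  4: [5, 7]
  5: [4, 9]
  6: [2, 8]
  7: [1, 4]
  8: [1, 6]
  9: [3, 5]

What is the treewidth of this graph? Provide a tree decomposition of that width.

The largest bag has 3 vertices, giving width 2; this decomposition certifies tw(G) ≤ 2. Since 9–5–4–7–1–8–6–2–3–9 is a cycle in G, G is not acyclic. Forests are exactly the graphs of treewidth ≤ 1, so tw(G) ≥ 2. The upper and lower bounds meet at 2, so that is the treewidth.

Treewidth 2.
One such decomposition:
Bags: B1 = {4, 5, 9}  B2 = {4, 7, 9}  B3 = {1, 7, 9}  B4 = {1, 8, 9}  B5 = {6, 8, 9}  B6 = {2, 6, 9}  B7 = {2, 3, 9}
Tree: B1–B2, B2–B3, B3–B4, B4–B5, B5–B6, B6–B7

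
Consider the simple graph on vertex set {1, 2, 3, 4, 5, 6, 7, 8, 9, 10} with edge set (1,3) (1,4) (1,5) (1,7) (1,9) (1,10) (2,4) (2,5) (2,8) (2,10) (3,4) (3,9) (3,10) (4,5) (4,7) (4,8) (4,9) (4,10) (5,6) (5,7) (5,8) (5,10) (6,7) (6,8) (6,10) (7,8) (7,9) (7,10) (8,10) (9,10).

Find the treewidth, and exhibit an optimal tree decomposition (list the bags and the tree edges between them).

Treewidth 4.
One such decomposition:
Bags: B1 = {4, 5, 7, 8, 10}  B2 = {2, 4, 5, 8, 10}  B3 = {1, 4, 5, 7, 10}  B4 = {1, 4, 7, 9, 10}  B5 = {1, 3, 4, 9, 10}  B6 = {5, 6, 7, 8, 10}
Tree: B1–B2, B1–B3, B3–B4, B4–B5, B1–B6

The largest bag has 5 vertices, giving width 4; this decomposition certifies tw(G) ≤ 4. On the other hand G contains the 5-clique {2, 4, 5, 8, 10}. A clique must lie in a single bag of any decomposition, so no decomposition can have width below 4. Combining the bounds, tw(G) = 4.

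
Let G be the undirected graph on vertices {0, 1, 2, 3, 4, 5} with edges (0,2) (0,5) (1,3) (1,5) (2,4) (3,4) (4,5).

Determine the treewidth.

A width-2 tree decomposition is:
Bags: B1 = {1, 3, 5}  B2 = {3, 4, 5}  B3 = {0, 4, 5}  B4 = {0, 2, 4}
Tree: B1–B2, B2–B3, B3–B4
Each bag holds 3 vertices, so the decomposition has width 2, which upper-bounds the treewidth. The edges 1–3–4–5–1 form a cycle, so G is not a tree and its treewidth is at least 2. Hence tw(G) = 2 exactly.

2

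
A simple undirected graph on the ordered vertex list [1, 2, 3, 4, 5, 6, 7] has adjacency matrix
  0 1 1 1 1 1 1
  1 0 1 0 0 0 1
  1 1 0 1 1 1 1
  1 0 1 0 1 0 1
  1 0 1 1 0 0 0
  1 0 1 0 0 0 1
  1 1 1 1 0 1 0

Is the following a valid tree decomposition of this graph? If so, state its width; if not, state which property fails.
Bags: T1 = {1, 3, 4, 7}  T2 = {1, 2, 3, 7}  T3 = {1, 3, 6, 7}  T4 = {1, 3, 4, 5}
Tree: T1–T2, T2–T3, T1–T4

Yes; width 3.

Checking the three conditions: (i) the bags cover all of {1, 2, 3, 4, 5, 6, 7}; (ii) for each edge, some bag contains both endpoints; (iii) the bags containing any fixed vertex form a subtree. All hold, so the decomposition is valid with width 4 − 1 = 3.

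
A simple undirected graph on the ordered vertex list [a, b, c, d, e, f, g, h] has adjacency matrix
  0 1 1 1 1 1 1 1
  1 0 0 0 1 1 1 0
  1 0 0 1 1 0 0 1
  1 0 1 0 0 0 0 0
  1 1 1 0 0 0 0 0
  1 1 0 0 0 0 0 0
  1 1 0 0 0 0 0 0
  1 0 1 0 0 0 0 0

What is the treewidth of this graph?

A width-2 tree decomposition is:
Bags: B1 = {a, b, e}  B2 = {a, c, e}  B3 = {a, c, h}  B4 = {a, c, d}  B5 = {a, b, f}  B6 = {a, b, g}
Tree: B1–B2, B2–B3, B2–B4, B1–B5, B5–B6
Every bag has size at most 3, so the width is 3 − 1 = 2 and tw(G) ≤ 2. For the lower bound, the 3 vertices {a, c, d} are pairwise adjacent, and any tree decomposition puts a clique entirely inside one bag — forcing width ≥ 2. The upper and lower bounds meet at 2, so that is the treewidth.

2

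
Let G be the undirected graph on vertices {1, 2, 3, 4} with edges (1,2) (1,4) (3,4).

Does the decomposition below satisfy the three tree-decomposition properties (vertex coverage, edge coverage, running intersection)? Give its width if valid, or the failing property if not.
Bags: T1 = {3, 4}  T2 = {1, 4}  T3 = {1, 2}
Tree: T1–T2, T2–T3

Yes; width 1.

Every vertex of G appears in some bag (union = {1, 2, 3, 4}); every edge is covered by a bag; and for each vertex v the set of bags containing v is connected in the bag tree. The decomposition is therefore valid. The largest bag has 2 vertices, so the width is 1.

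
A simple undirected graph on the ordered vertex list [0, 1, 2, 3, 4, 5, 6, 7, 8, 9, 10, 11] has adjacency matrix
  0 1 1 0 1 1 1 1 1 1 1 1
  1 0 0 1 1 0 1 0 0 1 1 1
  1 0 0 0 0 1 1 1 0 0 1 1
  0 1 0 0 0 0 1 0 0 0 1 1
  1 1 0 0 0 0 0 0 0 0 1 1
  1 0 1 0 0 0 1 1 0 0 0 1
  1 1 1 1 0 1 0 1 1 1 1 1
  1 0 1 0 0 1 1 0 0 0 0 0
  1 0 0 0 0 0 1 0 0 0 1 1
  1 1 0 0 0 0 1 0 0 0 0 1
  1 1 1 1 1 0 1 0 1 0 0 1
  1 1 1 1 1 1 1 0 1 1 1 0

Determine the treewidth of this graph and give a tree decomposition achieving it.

Treewidth 4.
One such decomposition:
Bags: B1 = {0, 2, 6, 10, 11}  B2 = {0, 6, 8, 10, 11}  B3 = {0, 1, 6, 10, 11}  B4 = {0, 2, 5, 6, 11}  B5 = {1, 3, 6, 10, 11}  B6 = {0, 1, 6, 9, 11}  B7 = {0, 2, 5, 6, 7}  B8 = {0, 1, 4, 10, 11}
Tree: B1–B2, B2–B3, B1–B4, B3–B5, B3–B6, B4–B7, B3–B8

Each bag holds 5 vertices, so the decomposition has width 4, which upper-bounds the treewidth. On the other hand G contains the 5-clique {0, 1, 4, 10, 11}. A clique must lie in a single bag of any decomposition, so no decomposition can have width below 4. The upper and lower bounds meet at 4, so that is the treewidth.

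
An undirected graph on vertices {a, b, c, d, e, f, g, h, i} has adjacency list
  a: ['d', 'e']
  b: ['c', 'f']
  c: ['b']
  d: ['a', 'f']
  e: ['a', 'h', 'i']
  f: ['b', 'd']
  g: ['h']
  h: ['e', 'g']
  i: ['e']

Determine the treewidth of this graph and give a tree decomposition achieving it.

Each bag holds 2 vertices, so the decomposition has width 1, which upper-bounds the treewidth. Any graph with an edge has treewidth ≥ 1, and G has the edge a–e. The upper and lower bounds meet at 1, so that is the treewidth.

Treewidth 1.
One such decomposition:
Bags: B1 = {a, e}  B2 = {e, h}  B3 = {g, h}  B4 = {a, d}  B5 = {d, f}  B6 = {b, f}  B7 = {e, i}  B8 = {b, c}
Tree: B1–B2, B2–B3, B1–B4, B4–B5, B5–B6, B2–B7, B6–B8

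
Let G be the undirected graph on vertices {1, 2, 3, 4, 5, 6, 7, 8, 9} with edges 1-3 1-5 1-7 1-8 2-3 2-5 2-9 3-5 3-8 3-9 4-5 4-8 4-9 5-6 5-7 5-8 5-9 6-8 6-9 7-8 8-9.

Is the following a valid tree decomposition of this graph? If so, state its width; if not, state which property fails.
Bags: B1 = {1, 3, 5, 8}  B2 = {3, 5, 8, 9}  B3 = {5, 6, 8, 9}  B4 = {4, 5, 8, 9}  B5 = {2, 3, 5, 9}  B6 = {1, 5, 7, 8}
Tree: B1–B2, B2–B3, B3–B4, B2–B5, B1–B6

Yes; width 3.

Checking the three conditions: (i) the bags cover all of {1, 2, 3, 4, 5, 6, 7, 8, 9}; (ii) for each edge, some bag contains both endpoints; (iii) the bags containing any fixed vertex form a subtree. All hold, so the decomposition is valid with width 4 − 1 = 3.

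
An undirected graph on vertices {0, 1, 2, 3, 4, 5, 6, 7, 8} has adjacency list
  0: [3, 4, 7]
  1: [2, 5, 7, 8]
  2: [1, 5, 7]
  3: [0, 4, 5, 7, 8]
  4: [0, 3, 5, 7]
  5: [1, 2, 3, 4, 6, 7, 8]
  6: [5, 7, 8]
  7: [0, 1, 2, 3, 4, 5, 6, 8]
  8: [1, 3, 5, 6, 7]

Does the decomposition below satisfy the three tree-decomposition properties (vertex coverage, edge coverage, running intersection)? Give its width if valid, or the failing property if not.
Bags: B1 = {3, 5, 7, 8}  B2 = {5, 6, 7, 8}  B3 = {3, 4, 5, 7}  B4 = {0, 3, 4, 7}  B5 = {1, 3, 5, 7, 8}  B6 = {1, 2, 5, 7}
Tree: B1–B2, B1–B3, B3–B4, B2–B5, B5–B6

No — bags containing vertex 3 are not connected in the tree.

A tree decomposition must satisfy three properties: every vertex lies in some bag; for every edge, both endpoints lie together in some bag; and for every vertex, the bags containing it form a connected subtree. Here bags containing vertex 3 are not connected in the tree, so the decomposition is invalid.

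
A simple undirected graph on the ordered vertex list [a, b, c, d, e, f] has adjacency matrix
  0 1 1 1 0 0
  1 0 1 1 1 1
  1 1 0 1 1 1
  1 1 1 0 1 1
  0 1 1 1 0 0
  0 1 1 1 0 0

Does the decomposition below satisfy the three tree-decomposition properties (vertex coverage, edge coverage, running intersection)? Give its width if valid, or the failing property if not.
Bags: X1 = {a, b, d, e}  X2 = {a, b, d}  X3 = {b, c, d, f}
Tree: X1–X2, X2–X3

No — edge (e,c) lies in no bag.

A tree decomposition must satisfy three properties: every vertex lies in some bag; for every edge, both endpoints lie together in some bag; and for every vertex, the bags containing it form a connected subtree. Here edge (e,c) lies in no bag, so the decomposition is invalid.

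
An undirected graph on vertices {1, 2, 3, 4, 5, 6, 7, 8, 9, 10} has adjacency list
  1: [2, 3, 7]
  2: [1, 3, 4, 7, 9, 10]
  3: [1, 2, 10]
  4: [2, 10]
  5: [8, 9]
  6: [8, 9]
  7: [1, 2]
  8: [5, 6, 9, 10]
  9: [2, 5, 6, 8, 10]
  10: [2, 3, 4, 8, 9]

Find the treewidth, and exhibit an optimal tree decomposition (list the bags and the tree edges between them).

Every bag has size at most 3, so the width is 3 − 1 = 2 and tw(G) ≤ 2. For the lower bound, the 3 vertices {8, 9, 10} are pairwise adjacent, and any tree decomposition puts a clique entirely inside one bag — forcing width ≥ 2. Therefore the treewidth is 2.

Treewidth 2.
One such decomposition:
Bags: B1 = {2, 3, 10}  B2 = {2, 4, 10}  B3 = {2, 9, 10}  B4 = {1, 2, 3}  B5 = {8, 9, 10}  B6 = {5, 8, 9}  B7 = {1, 2, 7}  B8 = {6, 8, 9}
Tree: B1–B2, B2–B3, B1–B4, B3–B5, B5–B6, B4–B7, B6–B8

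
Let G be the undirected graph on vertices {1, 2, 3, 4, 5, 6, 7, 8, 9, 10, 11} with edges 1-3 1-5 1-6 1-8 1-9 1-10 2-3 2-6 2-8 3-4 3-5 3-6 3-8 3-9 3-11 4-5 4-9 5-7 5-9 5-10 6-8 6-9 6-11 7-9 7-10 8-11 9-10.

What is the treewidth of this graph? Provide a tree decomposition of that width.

Treewidth 3.
Bags: B1 = {1, 5, 9, 10}  B2 = {1, 3, 5, 9}  B3 = {1, 3, 6, 9}  B4 = {5, 7, 9, 10}  B5 = {1, 3, 6, 8}  B6 = {3, 4, 5, 9}  B7 = {3, 6, 8, 11}  B8 = {2, 3, 6, 8}
Tree: B1–B2, B2–B3, B1–B4, B3–B5, B2–B6, B5–B7, B5–B8

Each bag holds 4 vertices, so the decomposition has width 3, which upper-bounds the treewidth. On the other hand G contains the 4-clique {1, 5, 9, 10}. A clique must lie in a single bag of any decomposition, so no decomposition can have width below 3. The upper and lower bounds meet at 3, so that is the treewidth.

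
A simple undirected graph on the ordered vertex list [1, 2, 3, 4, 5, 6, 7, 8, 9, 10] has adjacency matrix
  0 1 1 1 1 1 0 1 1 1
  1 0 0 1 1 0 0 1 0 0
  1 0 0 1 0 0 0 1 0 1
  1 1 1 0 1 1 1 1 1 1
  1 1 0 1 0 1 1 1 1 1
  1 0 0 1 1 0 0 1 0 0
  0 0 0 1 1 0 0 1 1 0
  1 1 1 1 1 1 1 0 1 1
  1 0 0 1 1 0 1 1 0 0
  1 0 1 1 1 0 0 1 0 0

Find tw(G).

4

A width-4 tree decomposition is:
Bags: B1 = {1, 4, 5, 8, 10}  B2 = {1, 4, 5, 8, 9}  B3 = {1, 4, 5, 6, 8}  B4 = {4, 5, 7, 8, 9}  B5 = {1, 2, 4, 5, 8}  B6 = {1, 3, 4, 8, 10}
Tree: B1–B2, B1–B3, B2–B4, B1–B5, B1–B6
Each bag holds 5 vertices, so the decomposition has width 4, which upper-bounds the treewidth. Conversely, {1, 3, 4, 8, 10} is a clique of size 5, and the vertices of any clique must share a bag in every tree decomposition; so some bag has ≥ 5 vertices and tw(G) ≥ 4. Combining the bounds, tw(G) = 4.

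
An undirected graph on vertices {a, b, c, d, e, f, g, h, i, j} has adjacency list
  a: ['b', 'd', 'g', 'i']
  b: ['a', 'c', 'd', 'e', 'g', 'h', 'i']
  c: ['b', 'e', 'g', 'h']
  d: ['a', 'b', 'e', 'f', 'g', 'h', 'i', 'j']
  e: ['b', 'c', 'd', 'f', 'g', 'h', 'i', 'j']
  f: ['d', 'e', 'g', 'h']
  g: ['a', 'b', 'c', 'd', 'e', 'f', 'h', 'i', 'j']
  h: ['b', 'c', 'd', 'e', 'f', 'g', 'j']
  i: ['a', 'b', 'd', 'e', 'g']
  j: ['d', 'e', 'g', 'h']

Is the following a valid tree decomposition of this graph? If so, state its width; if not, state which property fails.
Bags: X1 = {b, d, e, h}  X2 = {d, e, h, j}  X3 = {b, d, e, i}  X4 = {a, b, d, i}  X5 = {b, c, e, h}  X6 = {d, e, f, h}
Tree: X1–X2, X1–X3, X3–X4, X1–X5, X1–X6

A tree decomposition must satisfy three properties: every vertex lies in some bag; for every edge, both endpoints lie together in some bag; and for every vertex, the bags containing it form a connected subtree. Here vertex g appears in no bag, so the decomposition is invalid.

No — vertex g appears in no bag.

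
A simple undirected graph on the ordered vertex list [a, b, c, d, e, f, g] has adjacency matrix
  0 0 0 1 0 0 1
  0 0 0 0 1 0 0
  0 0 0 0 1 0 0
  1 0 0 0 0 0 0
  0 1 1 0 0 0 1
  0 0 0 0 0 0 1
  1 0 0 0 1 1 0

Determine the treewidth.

A width-1 tree decomposition is:
Bags: B1 = {e, g}  B2 = {b, e}  B3 = {f, g}  B4 = {a, g}  B5 = {a, d}  B6 = {c, e}
Tree: B1–B2, B1–B3, B3–B4, B4–B5, B1–B6
Each bag holds 2 vertices, so the decomposition has width 1, which upper-bounds the treewidth. Since G has at least one edge (e.g. e–g), it is not an edgeless graph, so tw(G) ≥ 1. Hence tw(G) = 1 exactly.

1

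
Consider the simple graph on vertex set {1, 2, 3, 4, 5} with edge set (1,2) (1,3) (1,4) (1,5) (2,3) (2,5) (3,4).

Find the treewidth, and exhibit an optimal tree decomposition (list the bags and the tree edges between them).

The largest bag has 3 vertices, giving width 2; this decomposition certifies tw(G) ≤ 2. On the other hand G contains the 3-clique {1, 2, 3}. A clique must lie in a single bag of any decomposition, so no decomposition can have width below 2. Therefore the treewidth is 2.

Treewidth 2.
One optimal decomposition is:
Bags: B1 = {1, 3, 4}  B2 = {1, 2, 3}  B3 = {1, 2, 5}
Tree: B1–B2, B2–B3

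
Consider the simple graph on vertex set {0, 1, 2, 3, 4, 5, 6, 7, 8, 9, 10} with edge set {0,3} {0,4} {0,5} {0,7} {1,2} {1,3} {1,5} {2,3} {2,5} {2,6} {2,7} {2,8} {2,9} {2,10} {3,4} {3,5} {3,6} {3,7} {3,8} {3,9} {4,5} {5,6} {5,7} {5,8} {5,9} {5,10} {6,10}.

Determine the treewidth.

A width-3 tree decomposition is:
Bags: B1 = {2, 3, 5, 6}  B2 = {1, 2, 3, 5}  B3 = {2, 3, 5, 7}  B4 = {2, 5, 6, 10}  B5 = {2, 3, 5, 9}  B6 = {0, 3, 5, 7}  B7 = {0, 3, 4, 5}  B8 = {2, 3, 5, 8}
Tree: B1–B2, B2–B3, B1–B4, B1–B5, B3–B6, B6–B7, B2–B8
Each bag holds 4 vertices, so the decomposition has width 3, which upper-bounds the treewidth. Conversely, {2, 5, 6, 10} is a clique of size 4, and the vertices of any clique must share a bag in every tree decomposition; so some bag has ≥ 4 vertices and tw(G) ≥ 3. Therefore the treewidth is 3.

3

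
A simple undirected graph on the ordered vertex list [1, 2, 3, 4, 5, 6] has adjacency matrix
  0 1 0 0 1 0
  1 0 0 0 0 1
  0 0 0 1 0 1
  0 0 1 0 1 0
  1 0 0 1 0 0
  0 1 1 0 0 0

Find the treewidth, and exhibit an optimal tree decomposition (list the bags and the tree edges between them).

Treewidth 2.
One such decomposition:
Bags: B1 = {3, 4, 5}  B2 = {3, 5, 6}  B3 = {2, 5, 6}  B4 = {1, 2, 5}
Tree: B1–B2, B2–B3, B3–B4

Each bag holds 3 vertices, so the decomposition has width 2, which upper-bounds the treewidth. Since 5–4–3–6–2–1–5 is a cycle in G, G is not acyclic. Forests are exactly the graphs of treewidth ≤ 1, so tw(G) ≥ 2. Therefore the treewidth is 2.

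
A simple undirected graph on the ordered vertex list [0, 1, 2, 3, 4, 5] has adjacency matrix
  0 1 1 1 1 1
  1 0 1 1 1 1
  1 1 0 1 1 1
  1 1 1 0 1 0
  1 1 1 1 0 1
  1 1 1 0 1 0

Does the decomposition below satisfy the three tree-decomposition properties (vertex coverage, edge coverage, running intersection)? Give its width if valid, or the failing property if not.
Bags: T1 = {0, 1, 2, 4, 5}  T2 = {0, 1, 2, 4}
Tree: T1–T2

No — vertex 3 appears in no bag.

A tree decomposition must satisfy three properties: every vertex lies in some bag; for every edge, both endpoints lie together in some bag; and for every vertex, the bags containing it form a connected subtree. Here vertex 3 appears in no bag, so the decomposition is invalid.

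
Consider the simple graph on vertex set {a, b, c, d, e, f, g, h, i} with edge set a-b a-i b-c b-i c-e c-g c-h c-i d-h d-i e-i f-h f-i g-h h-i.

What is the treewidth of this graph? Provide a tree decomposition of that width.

Every bag has size at most 3, so the width is 3 − 1 = 2 and tw(G) ≤ 2. Conversely, {c, g, h} is a clique of size 3, and the vertices of any clique must share a bag in every tree decomposition; so some bag has ≥ 3 vertices and tw(G) ≥ 2. The upper and lower bounds meet at 2, so that is the treewidth.

Treewidth 2.
One such decomposition:
Bags: B1 = {c, h, i}  B2 = {c, g, h}  B3 = {b, c, i}  B4 = {c, e, i}  B5 = {f, h, i}  B6 = {d, h, i}  B7 = {a, b, i}
Tree: B1–B2, B1–B3, B1–B4, B1–B5, B5–B6, B3–B7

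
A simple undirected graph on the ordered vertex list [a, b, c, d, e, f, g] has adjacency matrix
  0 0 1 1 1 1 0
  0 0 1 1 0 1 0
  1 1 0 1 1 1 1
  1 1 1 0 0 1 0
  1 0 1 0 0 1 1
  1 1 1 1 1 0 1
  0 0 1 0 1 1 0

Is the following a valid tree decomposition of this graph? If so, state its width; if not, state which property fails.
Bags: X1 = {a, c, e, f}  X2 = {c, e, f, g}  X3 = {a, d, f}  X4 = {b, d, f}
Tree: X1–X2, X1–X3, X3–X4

A tree decomposition must satisfy three properties: every vertex lies in some bag; for every edge, both endpoints lie together in some bag; and for every vertex, the bags containing it form a connected subtree. Here edge (c,d) lies in no bag, so the decomposition is invalid.

No — edge (c,d) lies in no bag.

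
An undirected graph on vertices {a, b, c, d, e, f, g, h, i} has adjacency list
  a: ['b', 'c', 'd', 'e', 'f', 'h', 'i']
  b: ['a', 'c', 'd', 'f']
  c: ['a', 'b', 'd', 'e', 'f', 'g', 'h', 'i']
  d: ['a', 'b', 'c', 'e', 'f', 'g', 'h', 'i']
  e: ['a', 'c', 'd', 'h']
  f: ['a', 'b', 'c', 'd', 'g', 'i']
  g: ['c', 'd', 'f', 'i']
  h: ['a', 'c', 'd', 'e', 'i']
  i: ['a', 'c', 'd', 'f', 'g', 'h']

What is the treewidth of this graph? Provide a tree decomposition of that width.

Every bag has size at most 5, so the width is 5 − 1 = 4 and tw(G) ≤ 4. On the other hand G contains the 5-clique {c, d, f, g, i}. A clique must lie in a single bag of any decomposition, so no decomposition can have width below 4. The upper and lower bounds meet at 4, so that is the treewidth.

Treewidth 4.
One such decomposition:
Bags: B1 = {a, c, d, f, i}  B2 = {a, b, c, d, f}  B3 = {a, c, d, h, i}  B4 = {c, d, f, g, i}  B5 = {a, c, d, e, h}
Tree: B1–B2, B1–B3, B1–B4, B3–B5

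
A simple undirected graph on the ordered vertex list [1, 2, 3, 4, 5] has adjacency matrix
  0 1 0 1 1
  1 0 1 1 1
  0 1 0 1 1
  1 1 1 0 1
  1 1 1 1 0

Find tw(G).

3

A width-3 tree decomposition is:
Bags: B1 = {2, 3, 4, 5}  B2 = {1, 2, 4, 5}
Tree: B1–B2
Every bag has size at most 4, so the width is 4 − 1 = 3 and tw(G) ≤ 3. On the other hand G contains the 4-clique {1, 2, 4, 5}. A clique must lie in a single bag of any decomposition, so no decomposition can have width below 3. Therefore the treewidth is 3.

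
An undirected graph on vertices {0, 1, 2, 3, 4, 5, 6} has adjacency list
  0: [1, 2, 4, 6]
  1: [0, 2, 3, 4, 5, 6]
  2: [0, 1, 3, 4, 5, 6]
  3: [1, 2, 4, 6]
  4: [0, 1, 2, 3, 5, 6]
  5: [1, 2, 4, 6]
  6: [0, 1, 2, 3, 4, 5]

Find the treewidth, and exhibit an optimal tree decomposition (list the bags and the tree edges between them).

Treewidth 4.
One such decomposition:
Bags: B1 = {0, 1, 2, 4, 6}  B2 = {1, 2, 3, 4, 6}  B3 = {1, 2, 4, 5, 6}
Tree: B1–B2, B1–B3

Each bag holds 5 vertices, so the decomposition has width 4, which upper-bounds the treewidth. For the lower bound, the 5 vertices {0, 1, 2, 4, 6} are pairwise adjacent, and any tree decomposition puts a clique entirely inside one bag — forcing width ≥ 4. Combining the bounds, tw(G) = 4.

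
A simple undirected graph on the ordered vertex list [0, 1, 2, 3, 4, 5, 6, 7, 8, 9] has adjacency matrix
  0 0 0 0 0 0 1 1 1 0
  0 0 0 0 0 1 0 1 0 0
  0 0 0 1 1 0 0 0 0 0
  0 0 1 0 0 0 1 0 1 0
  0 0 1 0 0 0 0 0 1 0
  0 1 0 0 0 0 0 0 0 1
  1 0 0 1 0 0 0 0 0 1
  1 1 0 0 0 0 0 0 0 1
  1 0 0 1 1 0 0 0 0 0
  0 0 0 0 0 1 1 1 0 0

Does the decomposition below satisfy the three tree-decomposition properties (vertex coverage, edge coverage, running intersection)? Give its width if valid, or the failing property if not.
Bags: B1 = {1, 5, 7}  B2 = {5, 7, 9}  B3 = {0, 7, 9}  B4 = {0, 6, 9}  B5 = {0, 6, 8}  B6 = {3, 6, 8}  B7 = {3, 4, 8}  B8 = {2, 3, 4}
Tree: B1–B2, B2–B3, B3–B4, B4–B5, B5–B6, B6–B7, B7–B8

Yes; width 2.

Every vertex of G appears in some bag (union = {0, 1, 2, 3, 4, 5, 6, 7, 8, 9}); every edge is covered by a bag; and for each vertex v the set of bags containing v is connected in the bag tree. The decomposition is therefore valid. The largest bag has 3 vertices, so the width is 2.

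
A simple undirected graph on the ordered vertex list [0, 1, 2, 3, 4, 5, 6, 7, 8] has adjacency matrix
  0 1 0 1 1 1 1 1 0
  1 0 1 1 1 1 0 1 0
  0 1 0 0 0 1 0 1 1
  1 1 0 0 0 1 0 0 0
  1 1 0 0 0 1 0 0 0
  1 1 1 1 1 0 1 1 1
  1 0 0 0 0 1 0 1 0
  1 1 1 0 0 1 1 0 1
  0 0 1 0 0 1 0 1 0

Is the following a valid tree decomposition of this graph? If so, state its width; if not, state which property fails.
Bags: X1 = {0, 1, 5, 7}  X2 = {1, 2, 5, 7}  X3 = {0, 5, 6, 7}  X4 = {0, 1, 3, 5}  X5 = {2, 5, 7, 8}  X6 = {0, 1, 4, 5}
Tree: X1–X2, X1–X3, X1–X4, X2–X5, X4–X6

Vertex coverage: the bags together contain {0, 1, 2, 3, 4, 5, 6, 7, 8}, the full vertex set. Edge coverage: each edge of G has both endpoints in at least one bag. Running intersection: for every vertex, the bags containing it form a connected subtree. All three properties hold, so this is a valid tree decomposition of width max|bag| − 1 = 3, and hence tw(G) ≤ 3.

Yes; width 3.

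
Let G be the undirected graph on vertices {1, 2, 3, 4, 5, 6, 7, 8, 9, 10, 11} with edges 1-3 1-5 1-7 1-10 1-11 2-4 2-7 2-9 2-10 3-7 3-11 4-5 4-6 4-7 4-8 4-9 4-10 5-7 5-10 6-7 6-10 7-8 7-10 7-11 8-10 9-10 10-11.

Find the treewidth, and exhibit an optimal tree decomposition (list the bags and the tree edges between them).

Each bag holds 4 vertices, so the decomposition has width 3, which upper-bounds the treewidth. Conversely, {2, 4, 9, 10} is a clique of size 4, and the vertices of any clique must share a bag in every tree decomposition; so some bag has ≥ 4 vertices and tw(G) ≥ 3. Combining the bounds, tw(G) = 3.

Treewidth 3.
Bags: B1 = {4, 5, 7, 10}  B2 = {2, 4, 7, 10}  B3 = {2, 4, 9, 10}  B4 = {1, 5, 7, 10}  B5 = {4, 6, 7, 10}  B6 = {4, 7, 8, 10}  B7 = {1, 7, 10, 11}  B8 = {1, 3, 7, 11}
Tree: B1–B2, B2–B3, B1–B4, B1–B5, B1–B6, B4–B7, B7–B8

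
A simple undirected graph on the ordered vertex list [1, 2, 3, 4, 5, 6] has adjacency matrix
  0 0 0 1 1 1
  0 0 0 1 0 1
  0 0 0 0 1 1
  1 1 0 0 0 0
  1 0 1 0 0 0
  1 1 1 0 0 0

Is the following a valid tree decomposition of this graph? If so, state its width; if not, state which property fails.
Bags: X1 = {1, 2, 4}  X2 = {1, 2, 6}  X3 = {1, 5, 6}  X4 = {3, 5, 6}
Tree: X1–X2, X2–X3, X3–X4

Checking the three conditions: (i) the bags cover all of {1, 2, 3, 4, 5, 6}; (ii) for each edge, some bag contains both endpoints; (iii) the bags containing any fixed vertex form a subtree. All hold, so the decomposition is valid with width 3 − 1 = 2.

Yes; width 2.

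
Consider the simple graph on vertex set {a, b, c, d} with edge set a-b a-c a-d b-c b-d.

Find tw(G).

2

A width-2 tree decomposition is:
Bags: B1 = {a, b, c}  B2 = {a, b, d}
Tree: B1–B2
Every bag has size at most 3, so the width is 3 − 1 = 2 and tw(G) ≤ 2. On the other hand G contains the 3-clique {a, b, d}. A clique must lie in a single bag of any decomposition, so no decomposition can have width below 2. Hence tw(G) = 2 exactly.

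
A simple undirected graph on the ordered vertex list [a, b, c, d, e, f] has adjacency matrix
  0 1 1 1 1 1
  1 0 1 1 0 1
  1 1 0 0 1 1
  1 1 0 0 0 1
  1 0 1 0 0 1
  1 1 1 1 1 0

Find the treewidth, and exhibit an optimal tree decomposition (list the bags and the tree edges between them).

Each bag holds 4 vertices, so the decomposition has width 3, which upper-bounds the treewidth. Conversely, {a, b, d, f} is a clique of size 4, and the vertices of any clique must share a bag in every tree decomposition; so some bag has ≥ 4 vertices and tw(G) ≥ 3. The upper and lower bounds meet at 3, so that is the treewidth.

Treewidth 3.
Bags: B1 = {a, b, d, f}  B2 = {a, b, c, f}  B3 = {a, c, e, f}
Tree: B1–B2, B2–B3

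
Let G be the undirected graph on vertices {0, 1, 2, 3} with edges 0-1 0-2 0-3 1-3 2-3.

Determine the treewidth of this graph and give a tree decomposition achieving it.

Each bag holds 3 vertices, so the decomposition has width 2, which upper-bounds the treewidth. Conversely, {0, 1, 3} is a clique of size 3, and the vertices of any clique must share a bag in every tree decomposition; so some bag has ≥ 3 vertices and tw(G) ≥ 2. Hence tw(G) = 2 exactly.

Treewidth 2.
Bags: B1 = {0, 2, 3}  B2 = {0, 1, 3}
Tree: B1–B2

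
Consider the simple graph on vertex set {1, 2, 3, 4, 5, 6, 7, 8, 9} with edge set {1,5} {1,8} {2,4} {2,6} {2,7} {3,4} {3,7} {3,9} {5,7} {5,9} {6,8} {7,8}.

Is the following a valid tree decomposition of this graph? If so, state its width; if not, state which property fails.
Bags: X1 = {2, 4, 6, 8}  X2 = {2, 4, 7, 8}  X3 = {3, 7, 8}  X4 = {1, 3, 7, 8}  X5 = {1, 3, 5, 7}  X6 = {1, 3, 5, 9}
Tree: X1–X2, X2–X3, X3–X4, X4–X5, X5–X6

No — edge (4,3) lies in no bag.

A tree decomposition must satisfy three properties: every vertex lies in some bag; for every edge, both endpoints lie together in some bag; and for every vertex, the bags containing it form a connected subtree. Here edge (4,3) lies in no bag, so the decomposition is invalid.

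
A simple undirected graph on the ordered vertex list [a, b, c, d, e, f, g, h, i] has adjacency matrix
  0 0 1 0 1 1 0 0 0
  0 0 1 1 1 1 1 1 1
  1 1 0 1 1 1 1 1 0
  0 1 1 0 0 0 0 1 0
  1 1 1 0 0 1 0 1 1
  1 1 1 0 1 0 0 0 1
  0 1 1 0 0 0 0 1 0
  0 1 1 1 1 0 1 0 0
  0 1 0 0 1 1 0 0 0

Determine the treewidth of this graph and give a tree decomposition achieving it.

Each bag holds 4 vertices, so the decomposition has width 3, which upper-bounds the treewidth. For the lower bound, the 4 vertices {a, c, e, f} are pairwise adjacent, and any tree decomposition puts a clique entirely inside one bag — forcing width ≥ 3. Therefore the treewidth is 3.

Treewidth 3.
One optimal decomposition is:
Bags: B1 = {a, c, e, f}  B2 = {b, c, e, f}  B3 = {b, c, e, h}  B4 = {b, c, g, h}  B5 = {b, c, d, h}  B6 = {b, e, f, i}
Tree: B1–B2, B2–B3, B3–B4, B4–B5, B2–B6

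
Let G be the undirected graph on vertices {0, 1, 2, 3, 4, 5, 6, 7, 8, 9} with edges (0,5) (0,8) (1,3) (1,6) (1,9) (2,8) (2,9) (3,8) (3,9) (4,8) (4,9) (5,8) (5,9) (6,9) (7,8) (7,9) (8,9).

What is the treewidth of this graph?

2

A width-2 tree decomposition is:
Bags: B1 = {5, 8, 9}  B2 = {2, 8, 9}  B3 = {3, 8, 9}  B4 = {7, 8, 9}  B5 = {1, 3, 9}  B6 = {1, 6, 9}  B7 = {0, 5, 8}  B8 = {4, 8, 9}
Tree: B1–B2, B2–B3, B2–B4, B3–B5, B5–B6, B1–B7, B1–B8
The largest bag has 3 vertices, giving width 2; this decomposition certifies tw(G) ≤ 2. Conversely, {0, 5, 8} is a clique of size 3, and the vertices of any clique must share a bag in every tree decomposition; so some bag has ≥ 3 vertices and tw(G) ≥ 2. Therefore the treewidth is 2.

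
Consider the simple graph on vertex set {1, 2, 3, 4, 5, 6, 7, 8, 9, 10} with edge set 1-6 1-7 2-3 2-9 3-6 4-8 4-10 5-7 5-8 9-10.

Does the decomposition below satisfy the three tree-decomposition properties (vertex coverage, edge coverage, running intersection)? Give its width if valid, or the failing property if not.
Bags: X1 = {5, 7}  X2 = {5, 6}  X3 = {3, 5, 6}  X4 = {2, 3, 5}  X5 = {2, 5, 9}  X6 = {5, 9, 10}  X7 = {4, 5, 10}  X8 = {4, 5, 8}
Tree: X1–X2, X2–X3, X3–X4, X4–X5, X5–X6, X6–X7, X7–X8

No — vertex 1 appears in no bag.

A tree decomposition must satisfy three properties: every vertex lies in some bag; for every edge, both endpoints lie together in some bag; and for every vertex, the bags containing it form a connected subtree. Here vertex 1 appears in no bag, so the decomposition is invalid.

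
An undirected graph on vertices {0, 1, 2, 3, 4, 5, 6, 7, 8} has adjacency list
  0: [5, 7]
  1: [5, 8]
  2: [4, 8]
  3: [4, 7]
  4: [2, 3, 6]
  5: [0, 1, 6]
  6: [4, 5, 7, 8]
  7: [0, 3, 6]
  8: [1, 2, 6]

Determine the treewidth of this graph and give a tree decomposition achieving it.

Every bag has size at most 4, so the width is 4 − 1 = 3 and tw(G) ≤ 3. For the lower bound: the 4 vertex sets {0,1,5}, {7}, {6}, {2,3,4,8} are disjoint, each induces a connected subgraph, and every pair is joined by at least one edge of G. Contracting each set to a single vertex therefore yields K_{4} as a minor, and since treewidth is minor-monotone, tw(G) ≥ tw(K_{4}) = 3. Therefore the treewidth is 3.

Treewidth 3.
One such decomposition:
Bags: B1 = {0, 1, 5, 7}  B2 = {1, 5, 6, 7}  B3 = {1, 6, 7, 8}  B4 = {3, 6, 7, 8}  B5 = {3, 4, 6, 8}  B6 = {2, 3, 4, 8}
Tree: B1–B2, B2–B3, B3–B4, B4–B5, B5–B6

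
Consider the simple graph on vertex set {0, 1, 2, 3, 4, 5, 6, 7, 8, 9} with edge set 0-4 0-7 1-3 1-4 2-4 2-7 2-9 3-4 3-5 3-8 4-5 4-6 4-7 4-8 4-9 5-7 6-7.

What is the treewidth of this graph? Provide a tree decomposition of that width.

The largest bag has 3 vertices, giving width 2; this decomposition certifies tw(G) ≤ 2. For the lower bound, the 3 vertices {1, 3, 4} are pairwise adjacent, and any tree decomposition puts a clique entirely inside one bag — forcing width ≥ 2. Combining the bounds, tw(G) = 2.

Treewidth 2.
One optimal decomposition is:
Bags: B1 = {3, 4, 5}  B2 = {1, 3, 4}  B3 = {4, 5, 7}  B4 = {2, 4, 7}  B5 = {2, 4, 9}  B6 = {0, 4, 7}  B7 = {4, 6, 7}  B8 = {3, 4, 8}
Tree: B1–B2, B1–B3, B3–B4, B4–B5, B4–B6, B6–B7, B1–B8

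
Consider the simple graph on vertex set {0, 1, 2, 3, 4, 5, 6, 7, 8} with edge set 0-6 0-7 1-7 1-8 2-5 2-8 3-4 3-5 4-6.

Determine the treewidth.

2

A width-2 tree decomposition is:
Bags: B1 = {2, 3, 5}  B2 = {2, 3, 8}  B3 = {1, 3, 8}  B4 = {1, 3, 7}  B5 = {0, 3, 7}  B6 = {0, 3, 6}  B7 = {3, 4, 6}
Tree: B1–B2, B2–B3, B3–B4, B4–B5, B5–B6, B6–B7
The largest bag has 3 vertices, giving width 2; this decomposition certifies tw(G) ≤ 2. The edges 3–5–2–8–1–7–0–6–4–3 form a cycle, so G is not a tree and its treewidth is at least 2. Therefore the treewidth is 2.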